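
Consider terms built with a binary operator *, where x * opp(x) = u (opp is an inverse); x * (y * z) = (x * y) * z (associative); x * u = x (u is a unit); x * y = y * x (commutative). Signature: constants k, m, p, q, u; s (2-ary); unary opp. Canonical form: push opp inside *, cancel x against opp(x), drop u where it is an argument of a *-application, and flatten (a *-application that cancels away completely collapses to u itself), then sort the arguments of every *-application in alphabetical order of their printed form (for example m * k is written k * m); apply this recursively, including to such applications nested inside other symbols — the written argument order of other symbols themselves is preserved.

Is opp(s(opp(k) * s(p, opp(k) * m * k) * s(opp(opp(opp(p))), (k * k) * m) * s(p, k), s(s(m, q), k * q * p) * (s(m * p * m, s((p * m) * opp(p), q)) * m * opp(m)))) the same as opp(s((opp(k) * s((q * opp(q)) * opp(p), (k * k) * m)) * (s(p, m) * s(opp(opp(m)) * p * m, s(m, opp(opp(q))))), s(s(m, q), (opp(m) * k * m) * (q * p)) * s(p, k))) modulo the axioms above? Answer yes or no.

Answer: no — opp(s(opp(k) * s(opp(p), k * k * m) * s(p, k) * s(p, m), s(m * m * p, s(m, q)) * s(s(m, q), k * p * q))) vs opp(s(opp(k) * s(m * m * p, s(m, q)) * s(opp(p), k * k * m) * s(p, m), s(p, k) * s(s(m, q), k * p * q)))

Derivation:
Left:  opp(s(opp(k) * s(p, opp(k) * m * k) * s(opp(opp(opp(p))), (k * k) * m) * s(p, k), s(s(m, q), k * q * p) * (s(m * p * m, s((p * m) * opp(p), q)) * m * opp(m))))
  Push opp inside:  distribute opp over * and collapse double opp
  Combine occurrences:  opp(s(opp(k) * s(opp(p), k * k * m) * s(p, k) * s(p, m), s(m * m * p, s(m, q)) * s(s(m, q), k * p * q)))
Right:  opp(s((opp(k) * s((q * opp(q)) * opp(p), (k * k) * m)) * (s(p, m) * s(opp(opp(m)) * p * m, s(m, opp(opp(q))))), s(s(m, q), (opp(m) * k * m) * (q * p)) * s(p, k)))
  Push opp inside:  distribute opp over * and collapse double opp
  Collect:  opp(s(opp(k) * s(m * m * p, s(m, q)) * s(opp(p), k * k * m) * s(p, m), s(p, k) * s(s(m, q), k * p * q)))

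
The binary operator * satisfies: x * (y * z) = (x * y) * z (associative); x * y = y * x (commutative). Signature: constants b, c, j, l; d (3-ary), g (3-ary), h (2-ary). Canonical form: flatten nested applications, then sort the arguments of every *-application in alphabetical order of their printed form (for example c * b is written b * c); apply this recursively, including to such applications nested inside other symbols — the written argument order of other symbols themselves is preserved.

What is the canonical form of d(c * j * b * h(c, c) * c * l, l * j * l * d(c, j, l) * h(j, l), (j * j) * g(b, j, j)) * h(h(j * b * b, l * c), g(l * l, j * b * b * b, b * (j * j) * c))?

Inside:  d(c * j * b * h(c, c) * c * l, l * j * l * d(c, j, l) * h(j, l), (j * j) * g(b, j, j))  →  d(b * c * c * h(c, c) * j * l, d(c, j, l) * h(j, l) * j * l * l, g(b, j, j) * j * j)
Canonicalize subterm:  h(h(j * b * b, l * c), g(l * l, j * b * b * b, b * (j * j) * c))  →  h(h(b * b * j, c * l), g(l * l, b * b * b * j, b * c * j * j))
Order the arguments:  d(b * c * c * h(c, c) * j * l, d(c, j, l) * h(j, l) * j * l * l, g(b, j, j) * j * j) * h(h(b * b * j, c * l), g(l * l, b * b * b * j, b * c * j * j))

Answer: d(b * c * c * h(c, c) * j * l, d(c, j, l) * h(j, l) * j * l * l, g(b, j, j) * j * j) * h(h(b * b * j, c * l), g(l * l, b * b * b * j, b * c * j * j))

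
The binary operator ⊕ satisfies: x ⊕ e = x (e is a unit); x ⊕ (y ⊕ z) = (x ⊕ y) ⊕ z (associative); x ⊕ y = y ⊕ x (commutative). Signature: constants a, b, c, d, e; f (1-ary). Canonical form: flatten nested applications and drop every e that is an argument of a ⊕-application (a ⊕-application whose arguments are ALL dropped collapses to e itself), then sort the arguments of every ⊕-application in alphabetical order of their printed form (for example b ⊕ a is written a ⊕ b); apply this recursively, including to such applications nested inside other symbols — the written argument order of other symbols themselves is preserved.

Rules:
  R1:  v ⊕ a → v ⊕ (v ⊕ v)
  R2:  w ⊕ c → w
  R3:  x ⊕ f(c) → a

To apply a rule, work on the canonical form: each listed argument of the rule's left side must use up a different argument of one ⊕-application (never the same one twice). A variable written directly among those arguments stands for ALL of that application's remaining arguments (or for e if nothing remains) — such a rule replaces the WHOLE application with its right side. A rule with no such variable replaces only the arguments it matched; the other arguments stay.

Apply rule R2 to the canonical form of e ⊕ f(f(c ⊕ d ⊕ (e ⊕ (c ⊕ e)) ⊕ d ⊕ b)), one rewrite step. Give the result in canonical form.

Canonical form:  f(f(b ⊕ c ⊕ c ⊕ d ⊕ d))
Apply R2:  consuming c;  w := b ⊕ c ⊕ d ⊕ d
The variable takes the whole remainder — replace the entire application.
Result:  f(f(b ⊕ c ⊕ d ⊕ d))

Answer: f(f(b ⊕ c ⊕ d ⊕ d))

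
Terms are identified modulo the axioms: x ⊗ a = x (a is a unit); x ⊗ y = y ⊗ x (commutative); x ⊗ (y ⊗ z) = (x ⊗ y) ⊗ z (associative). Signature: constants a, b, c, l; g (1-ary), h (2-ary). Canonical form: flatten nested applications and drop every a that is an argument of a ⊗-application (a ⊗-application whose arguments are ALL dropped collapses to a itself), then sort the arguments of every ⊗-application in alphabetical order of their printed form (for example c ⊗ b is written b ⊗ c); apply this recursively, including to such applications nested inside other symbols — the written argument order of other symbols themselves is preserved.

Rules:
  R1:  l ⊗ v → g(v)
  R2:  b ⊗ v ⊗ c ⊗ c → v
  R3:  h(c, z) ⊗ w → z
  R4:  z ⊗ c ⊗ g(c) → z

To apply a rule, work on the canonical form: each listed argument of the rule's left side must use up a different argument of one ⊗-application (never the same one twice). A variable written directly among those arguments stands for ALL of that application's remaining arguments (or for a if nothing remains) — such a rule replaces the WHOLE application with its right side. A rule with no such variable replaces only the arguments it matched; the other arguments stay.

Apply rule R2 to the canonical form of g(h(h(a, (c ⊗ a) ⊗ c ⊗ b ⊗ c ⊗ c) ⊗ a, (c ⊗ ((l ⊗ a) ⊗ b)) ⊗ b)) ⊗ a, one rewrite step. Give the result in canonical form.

Canonical form:  g(h(h(a, b ⊗ c ⊗ c ⊗ c ⊗ c), b ⊗ b ⊗ c ⊗ l))
Apply R2:  consuming b, c, c;  v := c ⊗ c
The extension variable absorbs all remaining arguments, so the whole application is rewritten.
Giving:  g(h(h(a, c ⊗ c), b ⊗ b ⊗ c ⊗ l))

Answer: g(h(h(a, c ⊗ c), b ⊗ b ⊗ c ⊗ l))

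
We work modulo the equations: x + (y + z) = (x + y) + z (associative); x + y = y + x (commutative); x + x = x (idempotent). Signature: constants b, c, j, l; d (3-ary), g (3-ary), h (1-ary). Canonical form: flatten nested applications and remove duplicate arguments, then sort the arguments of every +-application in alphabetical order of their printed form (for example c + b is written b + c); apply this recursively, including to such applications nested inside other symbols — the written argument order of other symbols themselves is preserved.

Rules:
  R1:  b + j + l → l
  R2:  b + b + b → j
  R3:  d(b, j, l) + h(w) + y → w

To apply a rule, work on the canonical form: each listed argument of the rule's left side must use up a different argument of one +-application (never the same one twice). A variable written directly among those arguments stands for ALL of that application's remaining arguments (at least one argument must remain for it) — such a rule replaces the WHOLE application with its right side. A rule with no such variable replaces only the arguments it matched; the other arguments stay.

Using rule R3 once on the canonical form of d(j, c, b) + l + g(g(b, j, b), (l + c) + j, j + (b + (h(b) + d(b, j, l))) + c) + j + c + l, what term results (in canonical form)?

Answer: c + d(j, c, b) + g(g(b, j, b), c + j + l, b) + j + l

Derivation:
Canonical form:  c + d(j, c, b) + g(g(b, j, b), c + j + l, b + c + d(b, j, l) + h(b) + j) + j + l
Match R3:  consume d(b, j, l), h(b);  w := b, y := b + c + j
Every leftover argument binds to the variable; the entire application is replaced.
New term:  c + d(j, c, b) + g(g(b, j, b), c + j + l, b) + j + l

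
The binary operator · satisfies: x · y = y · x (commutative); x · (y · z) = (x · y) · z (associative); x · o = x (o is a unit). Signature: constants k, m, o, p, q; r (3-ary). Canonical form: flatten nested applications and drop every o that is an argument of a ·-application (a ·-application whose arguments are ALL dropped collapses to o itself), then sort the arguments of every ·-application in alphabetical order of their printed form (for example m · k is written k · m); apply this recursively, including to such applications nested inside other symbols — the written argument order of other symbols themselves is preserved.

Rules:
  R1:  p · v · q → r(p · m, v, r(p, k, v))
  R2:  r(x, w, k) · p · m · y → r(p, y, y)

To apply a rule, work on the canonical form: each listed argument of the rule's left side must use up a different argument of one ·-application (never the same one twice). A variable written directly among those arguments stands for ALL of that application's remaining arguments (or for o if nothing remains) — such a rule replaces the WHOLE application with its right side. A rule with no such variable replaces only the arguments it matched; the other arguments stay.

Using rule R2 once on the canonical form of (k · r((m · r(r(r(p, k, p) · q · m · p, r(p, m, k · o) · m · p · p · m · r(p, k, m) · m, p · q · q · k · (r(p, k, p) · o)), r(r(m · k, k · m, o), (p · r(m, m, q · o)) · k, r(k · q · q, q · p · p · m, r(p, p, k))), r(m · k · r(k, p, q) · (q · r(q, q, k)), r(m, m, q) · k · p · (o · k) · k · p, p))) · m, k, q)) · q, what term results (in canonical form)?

Answer: k · q · r(m · m · r(r(m · p · q · r(p, k, p), r(p, m · m · p · r(p, k, m), m · m · p · r(p, k, m)), k · p · q · q · r(p, k, p)), r(r(k · m, k · m, o), k · p · r(m, m, q), r(k · q · q, m · p · p · q, r(p, p, k))), r(k · m · q · r(k, p, q) · r(q, q, k), k · k · k · p · p · r(m, m, q), p)), k, q)

Derivation:
Canonical form:  k · q · r(m · m · r(r(m · p · q · r(p, k, p), m · m · m · p · p · r(p, k, m) · r(p, m, k), k · p · q · q · r(p, k, p)), r(r(k · m, k · m, o), k · p · r(m, m, q), r(k · q · q, m · p · p · q, r(p, p, k))), r(k · m · q · r(k, p, q) · r(q, q, k), k · k · k · p · p · r(m, m, q), p)), k, q)
R2 matches:  uses m, p, r(p, m, k);  w := m, x := p, y := m · m · p · r(p, k, m)
The variable takes the whole remainder — replace the entire application.
Giving:  k · q · r(m · m · r(r(m · p · q · r(p, k, p), r(p, m · m · p · r(p, k, m), m · m · p · r(p, k, m)), k · p · q · q · r(p, k, p)), r(r(k · m, k · m, o), k · p · r(m, m, q), r(k · q · q, m · p · p · q, r(p, p, k))), r(k · m · q · r(k, p, q) · r(q, q, k), k · k · k · p · p · r(m, m, q), p)), k, q)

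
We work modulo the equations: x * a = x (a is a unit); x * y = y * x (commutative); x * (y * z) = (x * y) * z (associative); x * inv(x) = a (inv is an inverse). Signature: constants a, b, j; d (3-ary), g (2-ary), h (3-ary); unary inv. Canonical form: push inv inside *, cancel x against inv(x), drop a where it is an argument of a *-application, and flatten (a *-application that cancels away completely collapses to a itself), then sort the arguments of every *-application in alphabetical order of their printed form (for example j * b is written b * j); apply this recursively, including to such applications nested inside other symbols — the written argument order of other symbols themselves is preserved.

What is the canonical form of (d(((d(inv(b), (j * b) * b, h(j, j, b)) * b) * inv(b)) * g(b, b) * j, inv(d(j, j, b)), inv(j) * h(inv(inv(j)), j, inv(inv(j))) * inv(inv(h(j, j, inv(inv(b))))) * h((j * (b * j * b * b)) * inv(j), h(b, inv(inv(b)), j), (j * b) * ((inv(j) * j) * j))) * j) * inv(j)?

Push inv inside:  distribute inv over * and collapse double inv
Cancel:  j cancels
Collect:  d(d(inv(b), b * b * j, h(j, j, b)) * g(b, b) * j, inv(d(j, j, b)), h(b * b * b * j, h(b, b, j), b * j * j) * h(j, j, b) * h(j, j, j) * inv(j))

Answer: d(d(inv(b), b * b * j, h(j, j, b)) * g(b, b) * j, inv(d(j, j, b)), h(b * b * b * j, h(b, b, j), b * j * j) * h(j, j, b) * h(j, j, j) * inv(j))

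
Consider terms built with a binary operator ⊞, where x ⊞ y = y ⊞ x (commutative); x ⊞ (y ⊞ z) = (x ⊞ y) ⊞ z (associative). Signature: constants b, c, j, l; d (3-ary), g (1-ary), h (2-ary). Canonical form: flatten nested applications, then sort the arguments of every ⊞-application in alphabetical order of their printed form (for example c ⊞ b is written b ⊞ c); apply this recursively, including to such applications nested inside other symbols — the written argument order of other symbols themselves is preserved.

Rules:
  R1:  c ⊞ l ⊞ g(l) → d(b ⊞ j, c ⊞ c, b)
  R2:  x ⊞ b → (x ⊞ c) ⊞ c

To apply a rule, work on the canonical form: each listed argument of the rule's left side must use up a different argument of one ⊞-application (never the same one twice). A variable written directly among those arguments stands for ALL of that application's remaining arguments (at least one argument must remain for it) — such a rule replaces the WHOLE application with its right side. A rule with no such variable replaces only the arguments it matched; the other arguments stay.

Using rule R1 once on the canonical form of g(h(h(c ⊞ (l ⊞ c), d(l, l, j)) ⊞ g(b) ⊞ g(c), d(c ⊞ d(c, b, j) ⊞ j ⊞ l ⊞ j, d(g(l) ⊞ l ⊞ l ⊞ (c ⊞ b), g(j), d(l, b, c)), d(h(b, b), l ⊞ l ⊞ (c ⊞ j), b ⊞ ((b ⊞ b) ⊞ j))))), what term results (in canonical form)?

Canonical form:  g(h(g(b) ⊞ g(c) ⊞ h(c ⊞ c ⊞ l, d(l, l, j)), d(c ⊞ d(c, b, j) ⊞ j ⊞ j ⊞ l, d(b ⊞ c ⊞ g(l) ⊞ l ⊞ l, g(j), d(l, b, c)), d(h(b, b), c ⊞ j ⊞ l ⊞ l, b ⊞ b ⊞ b ⊞ j))))
Apply R1:  consuming c, g(l), l
Result:  g(h(g(b) ⊞ g(c) ⊞ h(c ⊞ c ⊞ l, d(l, l, j)), d(c ⊞ d(c, b, j) ⊞ j ⊞ j ⊞ l, d(b ⊞ d(b ⊞ j, c ⊞ c, b) ⊞ l, g(j), d(l, b, c)), d(h(b, b), c ⊞ j ⊞ l ⊞ l, b ⊞ b ⊞ b ⊞ j))))

Answer: g(h(g(b) ⊞ g(c) ⊞ h(c ⊞ c ⊞ l, d(l, l, j)), d(c ⊞ d(c, b, j) ⊞ j ⊞ j ⊞ l, d(b ⊞ d(b ⊞ j, c ⊞ c, b) ⊞ l, g(j), d(l, b, c)), d(h(b, b), c ⊞ j ⊞ l ⊞ l, b ⊞ b ⊞ b ⊞ j))))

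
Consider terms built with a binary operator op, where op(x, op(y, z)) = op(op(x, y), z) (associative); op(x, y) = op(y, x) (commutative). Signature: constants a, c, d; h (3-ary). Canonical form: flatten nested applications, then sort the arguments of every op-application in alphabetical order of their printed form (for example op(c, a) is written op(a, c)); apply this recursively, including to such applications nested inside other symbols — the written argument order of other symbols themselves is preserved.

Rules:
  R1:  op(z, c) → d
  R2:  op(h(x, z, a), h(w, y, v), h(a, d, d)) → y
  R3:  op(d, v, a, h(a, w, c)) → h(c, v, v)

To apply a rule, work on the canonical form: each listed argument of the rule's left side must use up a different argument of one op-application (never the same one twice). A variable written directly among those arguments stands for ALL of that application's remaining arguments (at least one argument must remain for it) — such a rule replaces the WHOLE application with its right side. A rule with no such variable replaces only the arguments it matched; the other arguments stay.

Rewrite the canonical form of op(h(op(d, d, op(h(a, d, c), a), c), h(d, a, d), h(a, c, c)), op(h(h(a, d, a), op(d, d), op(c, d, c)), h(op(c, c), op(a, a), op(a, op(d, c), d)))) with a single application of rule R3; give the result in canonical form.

Answer: op(h(h(a, d, a), op(d, d), op(c, c, d)), h(h(c, op(c, d), op(c, d)), h(d, a, d), h(a, c, c)), h(op(c, c), op(a, a), op(a, c, d, d)))

Derivation:
Canonical form:  op(h(h(a, d, a), op(d, d), op(c, c, d)), h(op(a, c, d, d, h(a, d, c)), h(d, a, d), h(a, c, c)), h(op(c, c), op(a, a), op(a, c, d, d)))
R3 matches:  uses a, d, h(a, d, c);  v := op(c, d), w := d
The extension variable absorbs all remaining arguments, so the whole application is rewritten.
New term:  op(h(h(a, d, a), op(d, d), op(c, c, d)), h(h(c, op(c, d), op(c, d)), h(d, a, d), h(a, c, c)), h(op(c, c), op(a, a), op(a, c, d, d)))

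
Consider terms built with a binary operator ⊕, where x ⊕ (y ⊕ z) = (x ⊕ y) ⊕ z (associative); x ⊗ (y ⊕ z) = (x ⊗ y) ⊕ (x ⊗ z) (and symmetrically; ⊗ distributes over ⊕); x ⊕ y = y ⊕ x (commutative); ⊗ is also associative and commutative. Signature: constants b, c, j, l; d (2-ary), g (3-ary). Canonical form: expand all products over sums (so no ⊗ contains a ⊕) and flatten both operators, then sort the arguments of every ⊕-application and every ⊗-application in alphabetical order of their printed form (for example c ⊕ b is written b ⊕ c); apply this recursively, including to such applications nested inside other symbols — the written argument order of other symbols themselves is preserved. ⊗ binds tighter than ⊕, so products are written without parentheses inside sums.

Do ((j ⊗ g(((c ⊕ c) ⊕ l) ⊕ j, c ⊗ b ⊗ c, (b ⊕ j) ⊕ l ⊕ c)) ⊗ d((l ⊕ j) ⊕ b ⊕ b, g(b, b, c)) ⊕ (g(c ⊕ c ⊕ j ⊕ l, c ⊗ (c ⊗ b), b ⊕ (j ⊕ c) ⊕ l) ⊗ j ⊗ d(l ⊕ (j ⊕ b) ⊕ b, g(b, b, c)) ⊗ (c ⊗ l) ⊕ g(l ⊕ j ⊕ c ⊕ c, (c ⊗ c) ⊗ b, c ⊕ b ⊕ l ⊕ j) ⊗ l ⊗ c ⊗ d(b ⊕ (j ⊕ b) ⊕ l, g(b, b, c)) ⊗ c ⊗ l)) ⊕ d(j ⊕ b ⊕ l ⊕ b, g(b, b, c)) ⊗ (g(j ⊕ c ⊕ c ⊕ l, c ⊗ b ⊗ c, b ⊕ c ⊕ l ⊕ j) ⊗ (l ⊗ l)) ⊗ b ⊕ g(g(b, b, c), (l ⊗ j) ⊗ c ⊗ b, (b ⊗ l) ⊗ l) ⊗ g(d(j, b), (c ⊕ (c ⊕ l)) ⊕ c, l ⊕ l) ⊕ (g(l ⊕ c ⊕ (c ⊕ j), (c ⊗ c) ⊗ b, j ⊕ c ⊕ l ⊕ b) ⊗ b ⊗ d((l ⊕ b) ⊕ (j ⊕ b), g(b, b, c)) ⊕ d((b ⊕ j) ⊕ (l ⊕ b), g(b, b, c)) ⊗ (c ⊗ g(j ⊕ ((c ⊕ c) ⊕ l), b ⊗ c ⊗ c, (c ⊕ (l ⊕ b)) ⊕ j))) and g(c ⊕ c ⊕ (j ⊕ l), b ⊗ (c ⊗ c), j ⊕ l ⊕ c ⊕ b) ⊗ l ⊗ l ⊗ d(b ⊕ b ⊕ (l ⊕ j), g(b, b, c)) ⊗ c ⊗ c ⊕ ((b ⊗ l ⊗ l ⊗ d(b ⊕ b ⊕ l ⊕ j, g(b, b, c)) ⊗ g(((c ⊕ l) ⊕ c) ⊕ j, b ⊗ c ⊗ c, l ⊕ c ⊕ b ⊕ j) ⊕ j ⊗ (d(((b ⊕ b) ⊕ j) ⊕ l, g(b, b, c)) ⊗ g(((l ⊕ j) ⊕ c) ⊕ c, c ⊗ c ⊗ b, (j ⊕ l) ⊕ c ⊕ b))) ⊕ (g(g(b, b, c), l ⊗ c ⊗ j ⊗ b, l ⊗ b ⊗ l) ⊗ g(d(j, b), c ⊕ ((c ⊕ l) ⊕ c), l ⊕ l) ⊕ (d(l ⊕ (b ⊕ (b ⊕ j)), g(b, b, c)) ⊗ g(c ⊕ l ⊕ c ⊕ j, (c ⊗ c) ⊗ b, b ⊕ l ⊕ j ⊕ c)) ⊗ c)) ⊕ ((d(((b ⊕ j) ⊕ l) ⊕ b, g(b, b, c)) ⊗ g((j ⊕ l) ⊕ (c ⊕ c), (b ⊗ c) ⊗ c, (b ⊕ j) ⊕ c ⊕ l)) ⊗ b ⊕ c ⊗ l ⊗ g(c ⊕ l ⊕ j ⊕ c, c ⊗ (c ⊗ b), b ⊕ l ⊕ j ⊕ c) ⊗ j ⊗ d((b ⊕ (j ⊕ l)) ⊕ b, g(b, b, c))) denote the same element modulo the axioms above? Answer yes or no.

Answer: yes — both canonical forms are b ⊗ d(b ⊕ b ⊕ j ⊕ l, g(b, b, c)) ⊗ g(c ⊕ c ⊕ j ⊕ l, b ⊗ c ⊗ c, b ⊕ c ⊕ j ⊕ l) ⊕ b ⊗ d(b ⊕ b ⊕ j ⊕ l, g(b, b, c)) ⊗ g(c ⊕ c ⊕ j ⊕ l, b ⊗ c ⊗ c, b ⊕ c ⊕ j ⊕ l) ⊗ l ⊗ l ⊕ c ⊗ c ⊗ d(b ⊕ b ⊕ j ⊕ l, g(b, b, c)) ⊗ g(c ⊕ c ⊕ j ⊕ l, b ⊗ c ⊗ c, b ⊕ c ⊕ j ⊕ l) ⊗ l ⊗ l ⊕ c ⊗ d(b ⊕ b ⊕ j ⊕ l, g(b, b, c)) ⊗ g(c ⊕ c ⊕ j ⊕ l, b ⊗ c ⊗ c, b ⊕ c ⊕ j ⊕ l) ⊕ c ⊗ d(b ⊕ b ⊕ j ⊕ l, g(b, b, c)) ⊗ g(c ⊕ c ⊕ j ⊕ l, b ⊗ c ⊗ c, b ⊕ c ⊕ j ⊕ l) ⊗ j ⊗ l ⊕ d(b ⊕ b ⊕ j ⊕ l, g(b, b, c)) ⊗ g(c ⊕ c ⊕ j ⊕ l, b ⊗ c ⊗ c, b ⊕ c ⊕ j ⊕ l) ⊗ j ⊕ g(d(j, b), c ⊕ c ⊕ c ⊕ l, l ⊕ l) ⊗ g(g(b, b, c), b ⊗ c ⊗ j ⊗ l, b ⊗ l ⊗ l)

Derivation:
Left:  ((j ⊗ g(((c ⊕ c) ⊕ l) ⊕ j, c ⊗ b ⊗ c, (b ⊕ j) ⊕ l ⊕ c)) ⊗ d((l ⊕ j) ⊕ b ⊕ b, g(b, b, c)) ⊕ (g(c ⊕ c ⊕ j ⊕ l, c ⊗ (c ⊗ b), b ⊕ (j ⊕ c) ⊕ l) ⊗ j ⊗ d(l ⊕ (j ⊕ b) ⊕ b, g(b, b, c)) ⊗ (c ⊗ l) ⊕ g(l ⊕ j ⊕ c ⊕ c, (c ⊗ c) ⊗ b, c ⊕ b ⊕ l ⊕ j) ⊗ l ⊗ c ⊗ d(b ⊕ (j ⊕ b) ⊕ l, g(b, b, c)) ⊗ c ⊗ l)) ⊕ d(j ⊕ b ⊕ l ⊕ b, g(b, b, c)) ⊗ (g(j ⊕ c ⊕ c ⊕ l, c ⊗ b ⊗ c, b ⊕ c ⊕ l ⊕ j) ⊗ (l ⊗ l)) ⊗ b ⊕ g(g(b, b, c), (l ⊗ j) ⊗ c ⊗ b, (b ⊗ l) ⊗ l) ⊗ g(d(j, b), (c ⊕ (c ⊕ l)) ⊕ c, l ⊕ l) ⊕ (g(l ⊕ c ⊕ (c ⊕ j), (c ⊗ c) ⊗ b, j ⊕ c ⊕ l ⊕ b) ⊗ b ⊗ d((l ⊕ b) ⊕ (j ⊕ b), g(b, b, c)) ⊕ d((b ⊕ j) ⊕ (l ⊕ b), g(b, b, c)) ⊗ (c ⊗ g(j ⊕ ((c ⊕ c) ⊕ l), b ⊗ c ⊗ c, (c ⊕ (l ⊕ b)) ⊕ j)))
  Un-nest:  d(b ⊕ b ⊕ j ⊕ l, g(b, b, c)) ⊗ g(c ⊕ c ⊕ j ⊕ l, b ⊗ c ⊗ c, b ⊕ c ⊕ j ⊕ l) ⊗ j ⊕ c ⊗ d(b ⊕ b ⊕ j ⊕ l, g(b, b, c)) ⊗ g(c ⊕ c ⊕ j ⊕ l, b ⊗ c ⊗ c, b ⊕ c ⊕ j ⊕ l) ⊗ j ⊗ l ⊕ c ⊗ c ⊗ d(b ⊕ b ⊕ j ⊕ l, g(b, b, c)) ⊗ g(c ⊕ c ⊕ j ⊕ l, b ⊗ c ⊗ c, b ⊕ c ⊕ j ⊕ l) ⊗ l ⊗ l ⊕ b ⊗ d(b ⊕ b ⊕ j ⊕ l, g(b, b, c)) ⊗ g(c ⊕ c ⊕ j ⊕ l, b ⊗ c ⊗ c, b ⊕ c ⊕ j ⊕ l) ⊗ l ⊗ l ⊕ g(d(j, b), c ⊕ c ⊕ c ⊕ l, l ⊕ l) ⊗ g(g(b, b, c), b ⊗ c ⊗ j ⊗ l, b ⊗ l ⊗ l) ⊕ b ⊗ d(b ⊕ b ⊕ j ⊕ l, g(b, b, c)) ⊗ g(c ⊕ c ⊕ j ⊕ l, b ⊗ c ⊗ c, b ⊕ c ⊕ j ⊕ l) ⊕ c ⊗ d(b ⊕ b ⊕ j ⊕ l, g(b, b, c)) ⊗ g(c ⊕ c ⊕ j ⊕ l, b ⊗ c ⊗ c, b ⊕ c ⊕ j ⊕ l)
  Sort:  b ⊗ d(b ⊕ b ⊕ j ⊕ l, g(b, b, c)) ⊗ g(c ⊕ c ⊕ j ⊕ l, b ⊗ c ⊗ c, b ⊕ c ⊕ j ⊕ l) ⊕ b ⊗ d(b ⊕ b ⊕ j ⊕ l, g(b, b, c)) ⊗ g(c ⊕ c ⊕ j ⊕ l, b ⊗ c ⊗ c, b ⊕ c ⊕ j ⊕ l) ⊗ l ⊗ l ⊕ c ⊗ c ⊗ d(b ⊕ b ⊕ j ⊕ l, g(b, b, c)) ⊗ g(c ⊕ c ⊕ j ⊕ l, b ⊗ c ⊗ c, b ⊕ c ⊕ j ⊕ l) ⊗ l ⊗ l ⊕ c ⊗ d(b ⊕ b ⊕ j ⊕ l, g(b, b, c)) ⊗ g(c ⊕ c ⊕ j ⊕ l, b ⊗ c ⊗ c, b ⊕ c ⊕ j ⊕ l) ⊕ c ⊗ d(b ⊕ b ⊕ j ⊕ l, g(b, b, c)) ⊗ g(c ⊕ c ⊕ j ⊕ l, b ⊗ c ⊗ c, b ⊕ c ⊕ j ⊕ l) ⊗ j ⊗ l ⊕ d(b ⊕ b ⊕ j ⊕ l, g(b, b, c)) ⊗ g(c ⊕ c ⊕ j ⊕ l, b ⊗ c ⊗ c, b ⊕ c ⊕ j ⊕ l) ⊗ j ⊕ g(d(j, b), c ⊕ c ⊕ c ⊕ l, l ⊕ l) ⊗ g(g(b, b, c), b ⊗ c ⊗ j ⊗ l, b ⊗ l ⊗ l)
Right:  g(c ⊕ c ⊕ (j ⊕ l), b ⊗ (c ⊗ c), j ⊕ l ⊕ c ⊕ b) ⊗ l ⊗ l ⊗ d(b ⊕ b ⊕ (l ⊕ j), g(b, b, c)) ⊗ c ⊗ c ⊕ ((b ⊗ l ⊗ l ⊗ d(b ⊕ b ⊕ l ⊕ j, g(b, b, c)) ⊗ g(((c ⊕ l) ⊕ c) ⊕ j, b ⊗ c ⊗ c, l ⊕ c ⊕ b ⊕ j) ⊕ j ⊗ (d(((b ⊕ b) ⊕ j) ⊕ l, g(b, b, c)) ⊗ g(((l ⊕ j) ⊕ c) ⊕ c, c ⊗ c ⊗ b, (j ⊕ l) ⊕ c ⊕ b))) ⊕ (g(g(b, b, c), l ⊗ c ⊗ j ⊗ b, l ⊗ b ⊗ l) ⊗ g(d(j, b), c ⊕ ((c ⊕ l) ⊕ c), l ⊕ l) ⊕ (d(l ⊕ (b ⊕ (b ⊕ j)), g(b, b, c)) ⊗ g(c ⊕ l ⊕ c ⊕ j, (c ⊗ c) ⊗ b, b ⊕ l ⊕ j ⊕ c)) ⊗ c)) ⊕ ((d(((b ⊕ j) ⊕ l) ⊕ b, g(b, b, c)) ⊗ g((j ⊕ l) ⊕ (c ⊕ c), (b ⊗ c) ⊗ c, (b ⊕ j) ⊕ c ⊕ l)) ⊗ b ⊕ c ⊗ l ⊗ g(c ⊕ l ⊕ j ⊕ c, c ⊗ (c ⊗ b), b ⊕ l ⊕ j ⊕ c) ⊗ j ⊗ d((b ⊕ (j ⊕ l)) ⊕ b, g(b, b, c)))
  Merge nested applications:  c ⊗ c ⊗ d(b ⊕ b ⊕ j ⊕ l, g(b, b, c)) ⊗ g(c ⊕ c ⊕ j ⊕ l, b ⊗ c ⊗ c, b ⊕ c ⊕ j ⊕ l) ⊗ l ⊗ l ⊕ b ⊗ d(b ⊕ b ⊕ j ⊕ l, g(b, b, c)) ⊗ g(c ⊕ c ⊕ j ⊕ l, b ⊗ c ⊗ c, b ⊕ c ⊕ j ⊕ l) ⊗ l ⊗ l ⊕ d(b ⊕ b ⊕ j ⊕ l, g(b, b, c)) ⊗ g(c ⊕ c ⊕ j ⊕ l, b ⊗ c ⊗ c, b ⊕ c ⊕ j ⊕ l) ⊗ j ⊕ g(d(j, b), c ⊕ c ⊕ c ⊕ l, l ⊕ l) ⊗ g(g(b, b, c), b ⊗ c ⊗ j ⊗ l, b ⊗ l ⊗ l) ⊕ c ⊗ d(b ⊕ b ⊕ j ⊕ l, g(b, b, c)) ⊗ g(c ⊕ c ⊕ j ⊕ l, b ⊗ c ⊗ c, b ⊕ c ⊕ j ⊕ l) ⊕ b ⊗ d(b ⊕ b ⊕ j ⊕ l, g(b, b, c)) ⊗ g(c ⊕ c ⊕ j ⊕ l, b ⊗ c ⊗ c, b ⊕ c ⊕ j ⊕ l) ⊕ c ⊗ d(b ⊕ b ⊕ j ⊕ l, g(b, b, c)) ⊗ g(c ⊕ c ⊕ j ⊕ l, b ⊗ c ⊗ c, b ⊕ c ⊕ j ⊕ l) ⊗ j ⊗ l
  Order the arguments:  b ⊗ d(b ⊕ b ⊕ j ⊕ l, g(b, b, c)) ⊗ g(c ⊕ c ⊕ j ⊕ l, b ⊗ c ⊗ c, b ⊕ c ⊕ j ⊕ l) ⊕ b ⊗ d(b ⊕ b ⊕ j ⊕ l, g(b, b, c)) ⊗ g(c ⊕ c ⊕ j ⊕ l, b ⊗ c ⊗ c, b ⊕ c ⊕ j ⊕ l) ⊗ l ⊗ l ⊕ c ⊗ c ⊗ d(b ⊕ b ⊕ j ⊕ l, g(b, b, c)) ⊗ g(c ⊕ c ⊕ j ⊕ l, b ⊗ c ⊗ c, b ⊕ c ⊕ j ⊕ l) ⊗ l ⊗ l ⊕ c ⊗ d(b ⊕ b ⊕ j ⊕ l, g(b, b, c)) ⊗ g(c ⊕ c ⊕ j ⊕ l, b ⊗ c ⊗ c, b ⊕ c ⊕ j ⊕ l) ⊕ c ⊗ d(b ⊕ b ⊕ j ⊕ l, g(b, b, c)) ⊗ g(c ⊕ c ⊕ j ⊕ l, b ⊗ c ⊗ c, b ⊕ c ⊕ j ⊕ l) ⊗ j ⊗ l ⊕ d(b ⊕ b ⊕ j ⊕ l, g(b, b, c)) ⊗ g(c ⊕ c ⊕ j ⊕ l, b ⊗ c ⊗ c, b ⊕ c ⊕ j ⊕ l) ⊗ j ⊕ g(d(j, b), c ⊕ c ⊕ c ⊕ l, l ⊕ l) ⊗ g(g(b, b, c), b ⊗ c ⊗ j ⊗ l, b ⊗ l ⊗ l)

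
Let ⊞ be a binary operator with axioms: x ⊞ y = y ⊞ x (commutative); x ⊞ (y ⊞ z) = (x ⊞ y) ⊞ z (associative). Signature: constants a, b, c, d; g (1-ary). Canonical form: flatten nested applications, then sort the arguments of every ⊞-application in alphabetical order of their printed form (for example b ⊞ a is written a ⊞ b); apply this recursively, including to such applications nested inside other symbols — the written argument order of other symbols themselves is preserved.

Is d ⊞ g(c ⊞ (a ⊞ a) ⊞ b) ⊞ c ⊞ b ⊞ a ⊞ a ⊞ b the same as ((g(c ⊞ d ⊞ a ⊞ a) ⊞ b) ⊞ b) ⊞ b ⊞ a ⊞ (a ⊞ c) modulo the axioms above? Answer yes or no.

Answer: no — a ⊞ a ⊞ b ⊞ b ⊞ c ⊞ d ⊞ g(a ⊞ a ⊞ b ⊞ c) vs a ⊞ a ⊞ b ⊞ b ⊞ b ⊞ c ⊞ g(a ⊞ a ⊞ c ⊞ d)

Derivation:
Left:  d ⊞ g(c ⊞ (a ⊞ a) ⊞ b) ⊞ c ⊞ b ⊞ a ⊞ a ⊞ b
  Canonicalize subterm:  g(c ⊞ (a ⊞ a) ⊞ b)  →  g(a ⊞ a ⊞ b ⊞ c)
  Sort:  a ⊞ a ⊞ b ⊞ b ⊞ c ⊞ d ⊞ g(a ⊞ a ⊞ b ⊞ c)
Right:  ((g(c ⊞ d ⊞ a ⊞ a) ⊞ b) ⊞ b) ⊞ b ⊞ a ⊞ (a ⊞ c)
  Merge nested applications:  g(c ⊞ d ⊞ a ⊞ a) ⊞ b ⊞ b ⊞ b ⊞ a ⊞ a ⊞ c
  Inside:  g(c ⊞ d ⊞ a ⊞ a)  →  g(a ⊞ a ⊞ c ⊞ d)
  Order the arguments:  a ⊞ a ⊞ b ⊞ b ⊞ b ⊞ c ⊞ g(a ⊞ a ⊞ c ⊞ d)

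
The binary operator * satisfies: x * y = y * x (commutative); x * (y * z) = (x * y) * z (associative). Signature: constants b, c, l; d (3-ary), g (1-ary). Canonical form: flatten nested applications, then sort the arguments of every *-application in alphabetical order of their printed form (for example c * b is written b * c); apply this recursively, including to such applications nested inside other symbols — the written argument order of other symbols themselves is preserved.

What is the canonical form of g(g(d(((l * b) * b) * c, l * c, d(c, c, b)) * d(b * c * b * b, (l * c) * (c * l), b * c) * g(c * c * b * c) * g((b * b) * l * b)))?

Work inside:  d(((l * b) * b) * c, l * c, d(c, c, b)) * d(b * c * b * b, (l * c) * (c * l), b * c) * g(c * c * b * c) * g((b * b) * l * b)
Canonicalize subterm:  d(((l * b) * b) * c, l * c, d(c, c, b))  →  d(b * b * c * l, c * l, d(c, c, b))
Inside:  d(b * c * b * b, (l * c) * (c * l), b * c)  →  d(b * b * b * c, c * c * l * l, b * c)
Canonicalize subterm:  g(c * c * b * c)  →  g(b * c * c * c)
Sort arguments:  d(b * b * b * c, c * c * l * l, b * c) * d(b * b * c * l, c * l, d(c, c, b)) * g(b * b * b * l) * g(b * c * c * c)
Reassemble:  g(g(d(b * b * b * c, c * c * l * l, b * c) * d(b * b * c * l, c * l, d(c, c, b)) * g(b * b * b * l) * g(b * c * c * c)))

Answer: g(g(d(b * b * b * c, c * c * l * l, b * c) * d(b * b * c * l, c * l, d(c, c, b)) * g(b * b * b * l) * g(b * c * c * c)))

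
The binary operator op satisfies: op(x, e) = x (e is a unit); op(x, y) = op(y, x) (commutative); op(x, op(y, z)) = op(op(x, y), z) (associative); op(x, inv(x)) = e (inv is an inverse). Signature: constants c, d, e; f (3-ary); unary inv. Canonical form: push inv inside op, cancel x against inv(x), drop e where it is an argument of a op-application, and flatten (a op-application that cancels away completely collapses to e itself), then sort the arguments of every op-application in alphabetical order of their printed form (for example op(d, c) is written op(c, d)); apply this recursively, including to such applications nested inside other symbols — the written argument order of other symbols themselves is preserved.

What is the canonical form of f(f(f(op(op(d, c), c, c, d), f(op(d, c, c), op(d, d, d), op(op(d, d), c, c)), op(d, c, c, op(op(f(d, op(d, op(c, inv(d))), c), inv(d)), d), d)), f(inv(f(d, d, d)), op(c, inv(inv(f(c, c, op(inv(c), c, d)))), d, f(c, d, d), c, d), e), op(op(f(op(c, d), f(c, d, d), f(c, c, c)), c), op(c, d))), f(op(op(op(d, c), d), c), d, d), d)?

Answer: f(f(f(op(c, c, c, d, d), f(op(c, c, d), op(d, d, d), op(c, c, d, d)), op(c, c, d, d, f(d, c, c))), f(inv(f(d, d, d)), op(c, c, d, d, f(c, c, d), f(c, d, d)), e), op(c, c, d, f(op(c, d), f(c, d, d), f(c, c, c)))), f(op(c, c, d, d), d, d), d)

Derivation:
Descend into:  op(c, inv(inv(f(c, c, op(inv(c), c, d)))), d, f(c, d, d), c, d)
Push inv inside:  distribute inv over op and collapse double inv
Combine occurrences:  op(c, c, f(c, c, d), d, d, f(c, d, d))
Sort arguments:  op(c, c, d, d, f(c, c, d), f(c, d, d))
Rebuild:  f(f(f(op(c, c, c, d, d), f(op(c, c, d), op(d, d, d), op(c, c, d, d)), op(c, c, d, d, f(d, c, c))), f(inv(f(d, d, d)), op(c, c, d, d, f(c, c, d), f(c, d, d)), e), op(c, c, d, f(op(c, d), f(c, d, d), f(c, c, c)))), f(op(c, c, d, d), d, d), d)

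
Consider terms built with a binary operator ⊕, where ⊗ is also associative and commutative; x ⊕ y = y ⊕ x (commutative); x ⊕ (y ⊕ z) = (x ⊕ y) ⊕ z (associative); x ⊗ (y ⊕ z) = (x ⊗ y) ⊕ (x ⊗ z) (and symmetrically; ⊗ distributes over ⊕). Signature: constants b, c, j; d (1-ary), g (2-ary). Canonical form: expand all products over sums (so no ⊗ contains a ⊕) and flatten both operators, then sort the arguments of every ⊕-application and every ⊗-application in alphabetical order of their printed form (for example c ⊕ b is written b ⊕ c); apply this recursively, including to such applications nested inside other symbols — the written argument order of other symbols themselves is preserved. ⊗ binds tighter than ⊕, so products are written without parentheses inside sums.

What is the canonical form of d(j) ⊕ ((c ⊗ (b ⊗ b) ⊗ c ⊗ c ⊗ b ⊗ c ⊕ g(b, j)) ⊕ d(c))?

Merge nested applications:  d(j) ⊕ b ⊗ b ⊗ b ⊗ c ⊗ c ⊗ c ⊗ c ⊕ g(b, j) ⊕ d(c)
Order the arguments:  b ⊗ b ⊗ b ⊗ c ⊗ c ⊗ c ⊗ c ⊕ d(c) ⊕ d(j) ⊕ g(b, j)

Answer: b ⊗ b ⊗ b ⊗ c ⊗ c ⊗ c ⊗ c ⊕ d(c) ⊕ d(j) ⊕ g(b, j)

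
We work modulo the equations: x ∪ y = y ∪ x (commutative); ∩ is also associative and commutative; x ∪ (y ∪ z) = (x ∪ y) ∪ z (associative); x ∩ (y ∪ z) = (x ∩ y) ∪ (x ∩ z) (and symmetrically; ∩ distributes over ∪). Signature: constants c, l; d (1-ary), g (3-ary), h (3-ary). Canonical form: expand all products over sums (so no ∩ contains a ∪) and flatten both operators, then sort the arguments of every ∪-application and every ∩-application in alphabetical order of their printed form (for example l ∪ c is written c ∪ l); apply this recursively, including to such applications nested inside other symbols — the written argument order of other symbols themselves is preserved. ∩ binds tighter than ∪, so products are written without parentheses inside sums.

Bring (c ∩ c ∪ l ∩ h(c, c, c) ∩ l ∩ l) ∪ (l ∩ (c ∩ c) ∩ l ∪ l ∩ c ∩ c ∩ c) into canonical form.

Un-nest:  c ∩ c ∪ h(c, c, c) ∩ l ∩ l ∩ l ∪ c ∩ c ∩ l ∩ l ∪ c ∩ c ∩ c ∩ l
Sort:  c ∩ c ∪ c ∩ c ∩ c ∩ l ∪ c ∩ c ∩ l ∩ l ∪ h(c, c, c) ∩ l ∩ l ∩ l

Answer: c ∩ c ∪ c ∩ c ∩ c ∩ l ∪ c ∩ c ∩ l ∩ l ∪ h(c, c, c) ∩ l ∩ l ∩ l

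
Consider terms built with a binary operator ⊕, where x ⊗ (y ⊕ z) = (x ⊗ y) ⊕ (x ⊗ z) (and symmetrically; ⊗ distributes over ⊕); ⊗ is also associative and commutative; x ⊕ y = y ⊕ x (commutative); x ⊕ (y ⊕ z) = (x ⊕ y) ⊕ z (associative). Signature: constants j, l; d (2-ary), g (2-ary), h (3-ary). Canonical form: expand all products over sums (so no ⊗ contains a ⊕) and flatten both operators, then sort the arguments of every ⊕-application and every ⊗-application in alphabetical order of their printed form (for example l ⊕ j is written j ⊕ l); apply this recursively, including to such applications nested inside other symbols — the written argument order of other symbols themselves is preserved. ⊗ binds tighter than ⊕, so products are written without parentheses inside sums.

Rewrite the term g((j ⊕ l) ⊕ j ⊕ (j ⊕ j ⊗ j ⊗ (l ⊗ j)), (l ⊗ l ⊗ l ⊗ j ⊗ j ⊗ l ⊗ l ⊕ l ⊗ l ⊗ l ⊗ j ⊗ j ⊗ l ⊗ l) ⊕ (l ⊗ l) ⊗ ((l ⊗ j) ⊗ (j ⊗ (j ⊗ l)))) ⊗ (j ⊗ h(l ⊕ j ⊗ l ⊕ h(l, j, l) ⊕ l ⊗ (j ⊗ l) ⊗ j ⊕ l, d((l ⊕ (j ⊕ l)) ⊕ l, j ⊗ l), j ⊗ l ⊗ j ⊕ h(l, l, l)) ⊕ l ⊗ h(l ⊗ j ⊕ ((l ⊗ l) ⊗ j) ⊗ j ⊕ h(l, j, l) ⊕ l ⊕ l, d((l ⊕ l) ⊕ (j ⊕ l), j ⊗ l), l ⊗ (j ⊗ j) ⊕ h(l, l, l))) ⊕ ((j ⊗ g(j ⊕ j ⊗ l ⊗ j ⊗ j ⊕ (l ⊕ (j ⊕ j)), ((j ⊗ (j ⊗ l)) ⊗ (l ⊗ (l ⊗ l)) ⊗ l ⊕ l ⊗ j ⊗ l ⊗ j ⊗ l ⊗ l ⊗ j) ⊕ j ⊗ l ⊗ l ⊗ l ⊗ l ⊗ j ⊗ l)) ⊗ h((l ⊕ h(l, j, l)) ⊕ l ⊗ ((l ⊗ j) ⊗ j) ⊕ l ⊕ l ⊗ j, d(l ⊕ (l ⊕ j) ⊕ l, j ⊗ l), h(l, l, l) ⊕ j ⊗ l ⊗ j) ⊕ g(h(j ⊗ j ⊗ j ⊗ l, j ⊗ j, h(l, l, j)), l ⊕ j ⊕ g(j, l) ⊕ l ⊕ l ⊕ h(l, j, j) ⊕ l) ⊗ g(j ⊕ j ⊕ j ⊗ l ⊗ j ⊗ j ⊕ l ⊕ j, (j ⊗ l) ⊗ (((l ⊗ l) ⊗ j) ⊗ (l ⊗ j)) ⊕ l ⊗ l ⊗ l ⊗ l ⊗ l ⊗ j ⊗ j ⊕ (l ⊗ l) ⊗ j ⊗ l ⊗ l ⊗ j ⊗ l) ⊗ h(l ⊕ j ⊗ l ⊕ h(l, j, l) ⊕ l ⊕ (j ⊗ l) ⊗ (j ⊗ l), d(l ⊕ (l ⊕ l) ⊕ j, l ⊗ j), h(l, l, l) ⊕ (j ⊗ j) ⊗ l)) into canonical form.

Expand products over sums:  g(j ⊕ j ⊕ j ⊕ j ⊗ j ⊗ j ⊗ l ⊕ l, j ⊗ j ⊗ j ⊗ l ⊗ l ⊗ l ⊗ l ⊕ j ⊗ j ⊗ l ⊗ l ⊗ l ⊗ l ⊗ l ⊕ j ⊗ j ⊗ l ⊗ l ⊗ l ⊗ l ⊗ l) ⊗ h(h(l, j, l) ⊕ j ⊗ j ⊗ l ⊗ l ⊕ j ⊗ l ⊕ l ⊕ l, d(j ⊕ l ⊕ l ⊕ l, j ⊗ l), h(l, l, l) ⊕ j ⊗ j ⊗ l) ⊗ j ⊕ g(j ⊕ j ⊕ j ⊕ j ⊗ j ⊗ j ⊗ l ⊕ l, j ⊗ j ⊗ j ⊗ l ⊗ l ⊗ l ⊗ l ⊕ j ⊗ j ⊗ l ⊗ l ⊗ l ⊗ l ⊗ l ⊕ j ⊗ j ⊗ l ⊗ l ⊗ l ⊗ l ⊗ l) ⊗ h(h(l, j, l) ⊕ j ⊗ j ⊗ l ⊗ l ⊕ j ⊗ l ⊕ l ⊕ l, d(j ⊕ l ⊕ l ⊕ l, j ⊗ l), h(l, l, l) ⊕ j ⊗ j ⊗ l) ⊗ l ⊕ g(j ⊕ j ⊕ j ⊕ j ⊗ j ⊗ j ⊗ l ⊕ l, j ⊗ j ⊗ j ⊗ l ⊗ l ⊗ l ⊗ l ⊕ j ⊗ j ⊗ l ⊗ l ⊗ l ⊗ l ⊗ l ⊕ j ⊗ j ⊗ l ⊗ l ⊗ l ⊗ l ⊗ l) ⊗ h(h(l, j, l) ⊕ j ⊗ j ⊗ l ⊗ l ⊕ j ⊗ l ⊕ l ⊕ l, d(j ⊕ l ⊕ l ⊕ l, j ⊗ l), h(l, l, l) ⊕ j ⊗ j ⊗ l) ⊗ j ⊕ g(h(j ⊗ j ⊗ j ⊗ l, j ⊗ j, h(l, l, j)), g(j, l) ⊕ h(l, j, j) ⊕ j ⊕ l ⊕ l ⊕ l ⊕ l) ⊗ g(j ⊕ j ⊕ j ⊕ j ⊗ j ⊗ j ⊗ l ⊕ l, j ⊗ j ⊗ j ⊗ l ⊗ l ⊗ l ⊗ l ⊕ j ⊗ j ⊗ l ⊗ l ⊗ l ⊗ l ⊗ l ⊕ j ⊗ j ⊗ l ⊗ l ⊗ l ⊗ l ⊗ l) ⊗ h(h(l, j, l) ⊕ j ⊗ j ⊗ l ⊗ l ⊕ j ⊗ l ⊕ l ⊕ l, d(j ⊕ l ⊕ l ⊕ l, j ⊗ l), h(l, l, l) ⊕ j ⊗ j ⊗ l)
Sort arguments:  g(h(j ⊗ j ⊗ j ⊗ l, j ⊗ j, h(l, l, j)), g(j, l) ⊕ h(l, j, j) ⊕ j ⊕ l ⊕ l ⊕ l ⊕ l) ⊗ g(j ⊕ j ⊕ j ⊕ j ⊗ j ⊗ j ⊗ l ⊕ l, j ⊗ j ⊗ j ⊗ l ⊗ l ⊗ l ⊗ l ⊕ j ⊗ j ⊗ l ⊗ l ⊗ l ⊗ l ⊗ l ⊕ j ⊗ j ⊗ l ⊗ l ⊗ l ⊗ l ⊗ l) ⊗ h(h(l, j, l) ⊕ j ⊗ j ⊗ l ⊗ l ⊕ j ⊗ l ⊕ l ⊕ l, d(j ⊕ l ⊕ l ⊕ l, j ⊗ l), h(l, l, l) ⊕ j ⊗ j ⊗ l) ⊕ g(j ⊕ j ⊕ j ⊕ j ⊗ j ⊗ j ⊗ l ⊕ l, j ⊗ j ⊗ j ⊗ l ⊗ l ⊗ l ⊗ l ⊕ j ⊗ j ⊗ l ⊗ l ⊗ l ⊗ l ⊗ l ⊕ j ⊗ j ⊗ l ⊗ l ⊗ l ⊗ l ⊗ l) ⊗ h(h(l, j, l) ⊕ j ⊗ j ⊗ l ⊗ l ⊕ j ⊗ l ⊕ l ⊕ l, d(j ⊕ l ⊕ l ⊕ l, j ⊗ l), h(l, l, l) ⊕ j ⊗ j ⊗ l) ⊗ j ⊕ g(j ⊕ j ⊕ j ⊕ j ⊗ j ⊗ j ⊗ l ⊕ l, j ⊗ j ⊗ j ⊗ l ⊗ l ⊗ l ⊗ l ⊕ j ⊗ j ⊗ l ⊗ l ⊗ l ⊗ l ⊗ l ⊕ j ⊗ j ⊗ l ⊗ l ⊗ l ⊗ l ⊗ l) ⊗ h(h(l, j, l) ⊕ j ⊗ j ⊗ l ⊗ l ⊕ j ⊗ l ⊕ l ⊕ l, d(j ⊕ l ⊕ l ⊕ l, j ⊗ l), h(l, l, l) ⊕ j ⊗ j ⊗ l) ⊗ j ⊕ g(j ⊕ j ⊕ j ⊕ j ⊗ j ⊗ j ⊗ l ⊕ l, j ⊗ j ⊗ j ⊗ l ⊗ l ⊗ l ⊗ l ⊕ j ⊗ j ⊗ l ⊗ l ⊗ l ⊗ l ⊗ l ⊕ j ⊗ j ⊗ l ⊗ l ⊗ l ⊗ l ⊗ l) ⊗ h(h(l, j, l) ⊕ j ⊗ j ⊗ l ⊗ l ⊕ j ⊗ l ⊕ l ⊕ l, d(j ⊕ l ⊕ l ⊕ l, j ⊗ l), h(l, l, l) ⊕ j ⊗ j ⊗ l) ⊗ l

Answer: g(h(j ⊗ j ⊗ j ⊗ l, j ⊗ j, h(l, l, j)), g(j, l) ⊕ h(l, j, j) ⊕ j ⊕ l ⊕ l ⊕ l ⊕ l) ⊗ g(j ⊕ j ⊕ j ⊕ j ⊗ j ⊗ j ⊗ l ⊕ l, j ⊗ j ⊗ j ⊗ l ⊗ l ⊗ l ⊗ l ⊕ j ⊗ j ⊗ l ⊗ l ⊗ l ⊗ l ⊗ l ⊕ j ⊗ j ⊗ l ⊗ l ⊗ l ⊗ l ⊗ l) ⊗ h(h(l, j, l) ⊕ j ⊗ j ⊗ l ⊗ l ⊕ j ⊗ l ⊕ l ⊕ l, d(j ⊕ l ⊕ l ⊕ l, j ⊗ l), h(l, l, l) ⊕ j ⊗ j ⊗ l) ⊕ g(j ⊕ j ⊕ j ⊕ j ⊗ j ⊗ j ⊗ l ⊕ l, j ⊗ j ⊗ j ⊗ l ⊗ l ⊗ l ⊗ l ⊕ j ⊗ j ⊗ l ⊗ l ⊗ l ⊗ l ⊗ l ⊕ j ⊗ j ⊗ l ⊗ l ⊗ l ⊗ l ⊗ l) ⊗ h(h(l, j, l) ⊕ j ⊗ j ⊗ l ⊗ l ⊕ j ⊗ l ⊕ l ⊕ l, d(j ⊕ l ⊕ l ⊕ l, j ⊗ l), h(l, l, l) ⊕ j ⊗ j ⊗ l) ⊗ j ⊕ g(j ⊕ j ⊕ j ⊕ j ⊗ j ⊗ j ⊗ l ⊕ l, j ⊗ j ⊗ j ⊗ l ⊗ l ⊗ l ⊗ l ⊕ j ⊗ j ⊗ l ⊗ l ⊗ l ⊗ l ⊗ l ⊕ j ⊗ j ⊗ l ⊗ l ⊗ l ⊗ l ⊗ l) ⊗ h(h(l, j, l) ⊕ j ⊗ j ⊗ l ⊗ l ⊕ j ⊗ l ⊕ l ⊕ l, d(j ⊕ l ⊕ l ⊕ l, j ⊗ l), h(l, l, l) ⊕ j ⊗ j ⊗ l) ⊗ j ⊕ g(j ⊕ j ⊕ j ⊕ j ⊗ j ⊗ j ⊗ l ⊕ l, j ⊗ j ⊗ j ⊗ l ⊗ l ⊗ l ⊗ l ⊕ j ⊗ j ⊗ l ⊗ l ⊗ l ⊗ l ⊗ l ⊕ j ⊗ j ⊗ l ⊗ l ⊗ l ⊗ l ⊗ l) ⊗ h(h(l, j, l) ⊕ j ⊗ j ⊗ l ⊗ l ⊕ j ⊗ l ⊕ l ⊕ l, d(j ⊕ l ⊕ l ⊕ l, j ⊗ l), h(l, l, l) ⊕ j ⊗ j ⊗ l) ⊗ l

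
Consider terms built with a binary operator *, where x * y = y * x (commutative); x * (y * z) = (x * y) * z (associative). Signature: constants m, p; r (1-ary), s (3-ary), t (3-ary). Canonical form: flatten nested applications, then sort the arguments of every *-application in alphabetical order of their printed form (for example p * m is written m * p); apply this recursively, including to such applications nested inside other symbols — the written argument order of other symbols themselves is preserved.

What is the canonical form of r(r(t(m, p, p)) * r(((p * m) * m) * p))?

Answer: r(r(m * m * p * p) * r(t(m, p, p)))

Derivation:
Focus inside:  r(t(m, p, p)) * r(((p * m) * m) * p)
Simplify inside:  r(((p * m) * m) * p)  →  r(m * m * p * p)
Sort arguments:  r(m * m * p * p) * r(t(m, p, p))
Reassemble:  r(r(m * m * p * p) * r(t(m, p, p)))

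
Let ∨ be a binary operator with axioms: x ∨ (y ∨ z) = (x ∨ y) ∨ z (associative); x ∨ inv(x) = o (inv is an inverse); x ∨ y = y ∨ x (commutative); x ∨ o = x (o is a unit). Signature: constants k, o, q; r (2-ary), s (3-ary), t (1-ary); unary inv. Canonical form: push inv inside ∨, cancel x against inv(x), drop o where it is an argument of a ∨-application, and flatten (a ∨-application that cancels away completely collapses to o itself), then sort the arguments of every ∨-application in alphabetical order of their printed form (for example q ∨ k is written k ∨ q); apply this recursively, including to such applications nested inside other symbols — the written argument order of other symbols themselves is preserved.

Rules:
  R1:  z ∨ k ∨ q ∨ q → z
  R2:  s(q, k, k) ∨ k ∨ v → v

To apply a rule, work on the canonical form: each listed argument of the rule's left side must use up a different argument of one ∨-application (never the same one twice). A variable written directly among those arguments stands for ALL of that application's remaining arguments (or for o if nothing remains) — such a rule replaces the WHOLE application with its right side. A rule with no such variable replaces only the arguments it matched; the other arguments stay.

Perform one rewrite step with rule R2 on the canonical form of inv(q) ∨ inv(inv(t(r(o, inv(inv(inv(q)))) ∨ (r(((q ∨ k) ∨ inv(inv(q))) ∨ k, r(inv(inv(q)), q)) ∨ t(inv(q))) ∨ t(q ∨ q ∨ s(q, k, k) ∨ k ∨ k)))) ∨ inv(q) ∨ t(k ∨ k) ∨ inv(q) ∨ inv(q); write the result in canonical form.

Answer: inv(q) ∨ inv(q) ∨ inv(q) ∨ inv(q) ∨ t(k ∨ k) ∨ t(r(k ∨ k ∨ q ∨ q, r(q, q)) ∨ r(o, inv(q)) ∨ t(inv(q)) ∨ t(k ∨ q ∨ q))

Derivation:
Canonical form:  inv(q) ∨ inv(q) ∨ inv(q) ∨ inv(q) ∨ t(k ∨ k) ∨ t(r(k ∨ k ∨ q ∨ q, r(q, q)) ∨ r(o, inv(q)) ∨ t(inv(q)) ∨ t(k ∨ k ∨ q ∨ q ∨ s(q, k, k)))
Apply R2:  consuming k, s(q, k, k);  v := k ∨ q ∨ q
The extension variable absorbs all remaining arguments, so the whole application is rewritten.
Result:  inv(q) ∨ inv(q) ∨ inv(q) ∨ inv(q) ∨ t(k ∨ k) ∨ t(r(k ∨ k ∨ q ∨ q, r(q, q)) ∨ r(o, inv(q)) ∨ t(inv(q)) ∨ t(k ∨ q ∨ q))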